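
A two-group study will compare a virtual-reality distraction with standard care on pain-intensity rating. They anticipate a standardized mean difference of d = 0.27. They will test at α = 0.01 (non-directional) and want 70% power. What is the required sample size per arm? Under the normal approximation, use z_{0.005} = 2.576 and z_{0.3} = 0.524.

n = 264 per group

For two independent groups with equal n: n = 2·((z_{α/2} + z_β) / d)².
z_{α/2} + z_β = 2.576 + 0.524 = 3.100.
n = 2 × (3.100 / 0.27)² = 2 × 11.481² = 2 × 131.82 = 263.6.
Round up to the next whole participant.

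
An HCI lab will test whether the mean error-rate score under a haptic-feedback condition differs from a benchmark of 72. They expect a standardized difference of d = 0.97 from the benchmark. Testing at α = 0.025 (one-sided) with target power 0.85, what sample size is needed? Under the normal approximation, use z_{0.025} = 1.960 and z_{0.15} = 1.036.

n = 10

For a one-sample test: n = ((z_{α} + z_β) / d)².
z_{α} + z_β = 1.960 + 1.036 = 2.996.
n = (2.996 / 0.97)² = 3.089² = 9.54.
Round up.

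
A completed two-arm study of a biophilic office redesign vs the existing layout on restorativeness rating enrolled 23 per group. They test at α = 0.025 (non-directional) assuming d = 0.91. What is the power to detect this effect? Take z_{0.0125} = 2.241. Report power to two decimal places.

power ≈ 0.80

For two equal groups, power = Φ(d·√(n/2) − z_{α/2}).
d·√(n/2) = 0.91 × √(23/2) = 0.91 × 3.391 = 3.086.
z_β = 3.086 − 2.241 = 0.845.
Power = Φ(0.845) = 0.801.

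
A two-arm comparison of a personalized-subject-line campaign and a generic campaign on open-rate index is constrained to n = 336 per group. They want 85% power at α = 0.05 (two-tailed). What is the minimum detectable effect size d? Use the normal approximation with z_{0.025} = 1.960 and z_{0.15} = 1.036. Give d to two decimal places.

For two independent groups of n = 336 each: d_min = (z_{α/2} + z_β)·√(2/n).
z-sum = 1.960 + 1.036 = 2.996.
d_min = 2.996 × √(2/336) = 2.996 × 0.0772 = 0.231.

d_min ≈ 0.23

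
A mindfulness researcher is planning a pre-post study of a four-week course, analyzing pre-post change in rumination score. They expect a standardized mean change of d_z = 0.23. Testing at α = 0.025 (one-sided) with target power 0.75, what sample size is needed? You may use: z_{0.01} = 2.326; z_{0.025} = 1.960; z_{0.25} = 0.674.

n = 132 pairs

For a paired (one-sample on differences) test: n = ((z_{α} + z_β) / d)².
z_{α} + z_β = 1.960 + 0.674 = 2.634.
n = (2.634 / 0.23)² = 11.452² = 131.15.
Round up.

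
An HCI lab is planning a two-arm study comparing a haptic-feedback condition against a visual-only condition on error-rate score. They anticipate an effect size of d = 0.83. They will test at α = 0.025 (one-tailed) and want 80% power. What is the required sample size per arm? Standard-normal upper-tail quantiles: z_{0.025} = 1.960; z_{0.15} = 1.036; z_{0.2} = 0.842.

n = 23 per group

For two independent groups with equal n: n = 2·((z_{α} + z_β) / d)².
z_{α} + z_β = 1.960 + 0.842 = 2.802.
n = 2 × (2.802 / 0.83)² = 2 × 3.376² = 2 × 11.40 = 22.8.
Round up to the next whole participant.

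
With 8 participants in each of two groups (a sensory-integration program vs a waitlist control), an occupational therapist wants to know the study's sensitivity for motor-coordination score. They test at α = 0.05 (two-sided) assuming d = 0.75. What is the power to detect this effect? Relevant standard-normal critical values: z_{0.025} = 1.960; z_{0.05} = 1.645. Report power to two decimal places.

For two equal groups, power = Φ(d·√(n/2) − z_{α/2}).
d·√(n/2) = 0.75 × √(8/2) = 0.75 × 2.000 = 1.500.
z_β = 1.500 − 1.960 = -0.460.
Power = Φ(-0.460) = 0.323.

power ≈ 0.32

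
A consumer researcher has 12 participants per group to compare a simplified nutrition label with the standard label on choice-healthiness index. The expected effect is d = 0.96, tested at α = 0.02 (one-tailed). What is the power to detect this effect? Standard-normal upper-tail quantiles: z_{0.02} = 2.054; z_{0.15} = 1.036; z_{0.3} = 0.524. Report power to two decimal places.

For two equal groups, power = Φ(d·√(n/2) − z_{α}).
d·√(n/2) = 0.96 × √(12/2) = 0.96 × 2.449 = 2.352.
z_β = 2.352 − 2.054 = 0.298.
Power = Φ(0.298) = 0.617.

power ≈ 0.62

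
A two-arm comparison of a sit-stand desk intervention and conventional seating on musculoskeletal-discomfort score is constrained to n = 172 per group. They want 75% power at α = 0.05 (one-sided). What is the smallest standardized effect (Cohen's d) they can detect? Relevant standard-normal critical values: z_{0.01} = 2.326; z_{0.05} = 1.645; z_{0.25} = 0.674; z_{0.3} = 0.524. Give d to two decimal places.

For two independent groups of n = 172 each: d_min = (z_{α} + z_β)·√(2/n).
z-sum = 1.645 + 0.674 = 2.319.
d_min = 2.319 × √(2/172) = 2.319 × 0.1078 = 0.250.

d_min ≈ 0.25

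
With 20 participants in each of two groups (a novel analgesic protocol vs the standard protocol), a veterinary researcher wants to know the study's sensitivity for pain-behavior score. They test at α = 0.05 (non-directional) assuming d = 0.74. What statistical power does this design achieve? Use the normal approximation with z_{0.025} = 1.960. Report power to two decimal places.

For two equal groups, power = Φ(d·√(n/2) − z_{α/2}).
d·√(n/2) = 0.74 × √(20/2) = 0.74 × 3.162 = 2.340.
z_β = 2.340 − 1.960 = 0.380.
Power = Φ(0.380) = 0.648.

power ≈ 0.65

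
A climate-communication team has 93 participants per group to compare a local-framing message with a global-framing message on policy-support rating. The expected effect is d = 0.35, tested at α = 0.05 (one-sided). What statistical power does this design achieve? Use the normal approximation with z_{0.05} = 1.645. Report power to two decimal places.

power ≈ 0.77

For two equal groups, power = Φ(d·√(n/2) − z_{α}).
d·√(n/2) = 0.35 × √(93/2) = 0.35 × 6.819 = 2.387.
z_β = 2.387 − 1.645 = 0.742.
Power = Φ(0.742) = 0.771.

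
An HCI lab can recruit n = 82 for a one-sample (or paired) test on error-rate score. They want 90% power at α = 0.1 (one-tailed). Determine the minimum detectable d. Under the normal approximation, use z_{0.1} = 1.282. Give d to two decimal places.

For a single sample (or paired design) of n = 82: d_min = (z_{α} + z_β)/√n.
z-sum = 1.282 + 1.282 = 2.564.
d_min = 2.564 / √82 = 2.564 / 9.055 = 0.283.

d_min ≈ 0.28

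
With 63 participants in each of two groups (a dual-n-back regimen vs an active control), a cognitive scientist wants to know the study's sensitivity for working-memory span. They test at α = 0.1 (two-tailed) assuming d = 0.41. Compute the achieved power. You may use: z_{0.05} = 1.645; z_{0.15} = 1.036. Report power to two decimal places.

power ≈ 0.74

For two equal groups, power = Φ(d·√(n/2) − z_{α/2}).
d·√(n/2) = 0.41 × √(63/2) = 0.41 × 5.612 = 2.301.
z_β = 2.301 − 1.645 = 0.656.
Power = Φ(0.656) = 0.744.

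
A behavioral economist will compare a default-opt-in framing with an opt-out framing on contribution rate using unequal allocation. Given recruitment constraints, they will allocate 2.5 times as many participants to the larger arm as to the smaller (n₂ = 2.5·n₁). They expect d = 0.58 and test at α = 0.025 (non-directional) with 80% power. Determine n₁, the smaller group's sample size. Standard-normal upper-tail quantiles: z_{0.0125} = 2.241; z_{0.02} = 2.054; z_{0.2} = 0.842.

With allocation ratio k = n₂/n₁ = 2.5, Var(x̄₁−x̄₂) = σ²(1/n₁ + 1/(k·n₁)) = σ²·(k+1)/(k·n₁).
So n₁ = (1 + 1/k)·((z_{α/2} + z_β)/d)² = 1.400 × (3.083/0.58)².
n₁ = 1.400 × 28.25 = 39.6.
Round up: n₁ = 40, giving n₂ = 2.5 × 40 = 100.

n₁ = 40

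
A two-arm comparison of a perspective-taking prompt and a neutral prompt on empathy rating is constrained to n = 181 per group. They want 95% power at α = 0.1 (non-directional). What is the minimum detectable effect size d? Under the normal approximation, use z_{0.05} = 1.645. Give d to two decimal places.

For two independent groups of n = 181 each: d_min = (z_{α/2} + z_β)·√(2/n).
z-sum = 1.645 + 1.645 = 3.290.
d_min = 3.290 × √(2/181) = 3.290 × 0.1051 = 0.346.

d_min ≈ 0.35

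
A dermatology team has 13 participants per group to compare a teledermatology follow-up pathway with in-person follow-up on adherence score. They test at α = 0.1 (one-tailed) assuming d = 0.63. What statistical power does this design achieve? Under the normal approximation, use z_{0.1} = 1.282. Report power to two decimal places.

For two equal groups, power = Φ(d·√(n/2) − z_{α}).
d·√(n/2) = 0.63 × √(13/2) = 0.63 × 2.550 = 1.606.
z_β = 1.606 − 1.282 = 0.324.
Power = Φ(0.324) = 0.627.

power ≈ 0.63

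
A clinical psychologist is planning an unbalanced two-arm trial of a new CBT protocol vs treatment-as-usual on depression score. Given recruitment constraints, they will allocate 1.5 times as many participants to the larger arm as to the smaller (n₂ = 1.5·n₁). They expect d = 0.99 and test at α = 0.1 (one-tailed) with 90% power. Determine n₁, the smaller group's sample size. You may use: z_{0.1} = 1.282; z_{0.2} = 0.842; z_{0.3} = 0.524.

n₁ = 12

With allocation ratio k = n₂/n₁ = 1.5, Var(x̄₁−x̄₂) = σ²(1/n₁ + 1/(k·n₁)) = σ²·(k+1)/(k·n₁).
So n₁ = (1 + 1/k)·((z_{α} + z_β)/d)² = 1.667 × (2.564/0.99)².
n₁ = 1.667 × 6.71 = 11.2.
Round up: n₁ = 12, giving n₂ = 1.5 × 12 = 18.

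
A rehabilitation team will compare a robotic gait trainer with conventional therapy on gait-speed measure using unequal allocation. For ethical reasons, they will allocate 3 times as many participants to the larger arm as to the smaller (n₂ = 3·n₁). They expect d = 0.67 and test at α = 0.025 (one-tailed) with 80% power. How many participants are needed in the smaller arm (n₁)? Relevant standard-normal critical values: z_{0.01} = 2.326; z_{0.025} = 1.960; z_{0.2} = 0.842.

n₁ = 24

With allocation ratio k = n₂/n₁ = 3, Var(x̄₁−x̄₂) = σ²(1/n₁ + 1/(k·n₁)) = σ²·(k+1)/(k·n₁).
So n₁ = (1 + 1/k)·((z_{α} + z_β)/d)² = 1.333 × (2.802/0.67)².
n₁ = 1.333 × 17.49 = 23.3.
Round up: n₁ = 24, giving n₂ = 3 × 24 = 72.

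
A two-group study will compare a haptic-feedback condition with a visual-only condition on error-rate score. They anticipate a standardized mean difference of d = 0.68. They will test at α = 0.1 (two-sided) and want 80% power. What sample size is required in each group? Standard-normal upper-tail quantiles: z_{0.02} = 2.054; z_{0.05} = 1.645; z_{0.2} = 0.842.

For two independent groups with equal n: n = 2·((z_{α/2} + z_β) / d)².
z_{α/2} + z_β = 1.645 + 0.842 = 2.487.
n = 2 × (2.487 / 0.68)² = 2 × 3.657² = 2 × 13.38 = 26.8.
Round up to the next whole participant.

n = 27 per group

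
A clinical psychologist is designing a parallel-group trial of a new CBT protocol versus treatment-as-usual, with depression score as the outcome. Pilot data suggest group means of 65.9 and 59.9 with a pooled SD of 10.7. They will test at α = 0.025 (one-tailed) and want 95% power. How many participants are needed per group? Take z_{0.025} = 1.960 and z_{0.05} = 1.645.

Cohen's d = |M₁ − M₂| / SD_pooled = |65.9 − 59.9| / 10.7 = 6.0 / 10.7 = 0.561.
For two independent groups with equal n: n = 2·((z_{α} + z_β) / d)².
z_{α} + z_β = 1.960 + 1.645 = 3.605.
n = 2 × (3.605 / 0.561)² = 2 × 6.426² = 2 × 41.29 = 82.6.
Round up to the next whole participant.

n = 83 per group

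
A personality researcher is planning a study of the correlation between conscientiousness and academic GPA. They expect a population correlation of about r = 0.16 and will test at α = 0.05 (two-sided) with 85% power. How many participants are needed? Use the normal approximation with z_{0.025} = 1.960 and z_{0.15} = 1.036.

n = 348

Fisher's z: C = ½·ln((1+r)/(1−r)) = ½·ln(1.3810) = 0.1614.
n = ((z_{α/2} + z_β)/C)² + 3.
(1.960 + 1.036) / 0.1614 = 2.996 / 0.1614 = 18.563.
n = 18.563² + 3 = 344.57 + 3 = 347.6.
Round up.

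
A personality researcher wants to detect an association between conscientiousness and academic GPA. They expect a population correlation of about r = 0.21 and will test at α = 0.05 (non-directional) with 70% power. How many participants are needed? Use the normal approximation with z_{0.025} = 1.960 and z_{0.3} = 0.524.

n = 139

Fisher's z: C = ½·ln((1+r)/(1−r)) = ½·ln(1.5316) = 0.2132.
n = ((z_{α/2} + z_β)/C)² + 3.
(1.960 + 0.524) / 0.2132 = 2.484 / 0.2132 = 11.651.
n = 11.651² + 3 = 135.75 + 3 = 138.7.
Round up.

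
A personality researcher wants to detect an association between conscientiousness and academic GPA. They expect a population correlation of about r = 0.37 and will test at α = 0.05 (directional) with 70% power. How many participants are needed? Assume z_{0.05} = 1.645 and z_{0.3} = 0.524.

n = 35

Fisher's z: C = ½·ln((1+r)/(1−r)) = ½·ln(2.1746) = 0.3884.
n = ((z_{α} + z_β)/C)² + 3.
(1.645 + 0.524) / 0.3884 = 2.169 / 0.3884 = 5.584.
n = 5.584² + 3 = 31.19 + 3 = 34.2.
Round up.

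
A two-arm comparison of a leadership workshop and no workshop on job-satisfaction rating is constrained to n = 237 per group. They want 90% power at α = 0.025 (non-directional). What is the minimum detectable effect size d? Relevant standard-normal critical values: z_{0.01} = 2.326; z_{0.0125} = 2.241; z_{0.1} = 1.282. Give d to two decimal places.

For two independent groups of n = 237 each: d_min = (z_{α/2} + z_β)·√(2/n).
z-sum = 2.241 + 1.282 = 3.523.
d_min = 3.523 × √(2/237) = 3.523 × 0.0919 = 0.324.

d_min ≈ 0.32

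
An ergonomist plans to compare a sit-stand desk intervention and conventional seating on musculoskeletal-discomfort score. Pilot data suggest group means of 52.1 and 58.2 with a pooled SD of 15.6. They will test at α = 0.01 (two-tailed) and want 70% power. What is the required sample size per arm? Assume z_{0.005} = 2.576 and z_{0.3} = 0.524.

n = 126 per group

Cohen's d = |M₁ − M₂| / SD_pooled = |52.1 − 58.2| / 15.6 = 6.1 / 15.6 = 0.391.
For two independent groups with equal n: n = 2·((z_{α/2} + z_β) / d)².
z_{α/2} + z_β = 2.576 + 0.524 = 3.100.
n = 2 × (3.100 / 0.391)² = 2 × 7.928² = 2 × 62.86 = 125.7.
Round up to the next whole participant.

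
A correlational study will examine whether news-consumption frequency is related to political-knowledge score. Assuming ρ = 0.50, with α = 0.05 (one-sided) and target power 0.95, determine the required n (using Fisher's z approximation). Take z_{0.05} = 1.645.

Fisher's z: C = ½·ln((1+r)/(1−r)) = ½·ln(3.0000) = 0.5493.
n = ((z_{α} + z_β)/C)² + 3.
(1.645 + 1.645) / 0.5493 = 3.290 / 0.5493 = 5.989.
n = 5.989² + 3 = 35.87 + 3 = 38.9.
Round up.

n = 39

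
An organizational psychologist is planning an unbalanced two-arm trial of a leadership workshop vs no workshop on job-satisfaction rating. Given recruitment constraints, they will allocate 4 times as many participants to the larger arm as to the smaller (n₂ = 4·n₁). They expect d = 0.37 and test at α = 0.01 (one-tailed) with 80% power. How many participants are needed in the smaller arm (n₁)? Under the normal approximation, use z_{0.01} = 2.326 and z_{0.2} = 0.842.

n₁ = 92

With allocation ratio k = n₂/n₁ = 4, Var(x̄₁−x̄₂) = σ²(1/n₁ + 1/(k·n₁)) = σ²·(k+1)/(k·n₁).
So n₁ = (1 + 1/k)·((z_{α} + z_β)/d)² = 1.250 × (3.168/0.37)².
n₁ = 1.250 × 73.31 = 91.6.
Round up: n₁ = 92, giving n₂ = 4 × 92 = 368.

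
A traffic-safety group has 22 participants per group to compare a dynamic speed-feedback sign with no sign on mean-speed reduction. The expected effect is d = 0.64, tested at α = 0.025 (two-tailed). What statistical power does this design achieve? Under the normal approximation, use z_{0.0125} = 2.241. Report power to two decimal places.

power ≈ 0.45

For two equal groups, power = Φ(d·√(n/2) − z_{α/2}).
d·√(n/2) = 0.64 × √(22/2) = 0.64 × 3.317 = 2.123.
z_β = 2.123 − 2.241 = -0.118.
Power = Φ(-0.118) = 0.453.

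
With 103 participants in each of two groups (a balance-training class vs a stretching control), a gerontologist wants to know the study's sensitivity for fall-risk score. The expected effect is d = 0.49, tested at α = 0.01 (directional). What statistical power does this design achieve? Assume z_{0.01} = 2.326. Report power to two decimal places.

power ≈ 0.88

For two equal groups, power = Φ(d·√(n/2) − z_{α}).
d·√(n/2) = 0.49 × √(103/2) = 0.49 × 7.176 = 3.516.
z_β = 3.516 − 2.326 = 1.190.
Power = Φ(1.190) = 0.883.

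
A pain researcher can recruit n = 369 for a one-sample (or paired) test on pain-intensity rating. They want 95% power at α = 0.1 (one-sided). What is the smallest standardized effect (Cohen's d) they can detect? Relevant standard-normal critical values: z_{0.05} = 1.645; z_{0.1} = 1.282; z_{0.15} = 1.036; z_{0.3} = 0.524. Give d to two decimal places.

For a single sample (or paired design) of n = 369: d_min = (z_{α} + z_β)/√n.
z-sum = 1.282 + 1.645 = 2.927.
d_min = 2.927 / √369 = 2.927 / 19.209 = 0.152.

d_min ≈ 0.15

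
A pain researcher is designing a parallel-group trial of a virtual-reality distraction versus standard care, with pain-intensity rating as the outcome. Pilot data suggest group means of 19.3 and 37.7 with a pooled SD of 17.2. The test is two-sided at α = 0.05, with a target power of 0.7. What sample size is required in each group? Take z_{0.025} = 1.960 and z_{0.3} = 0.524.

Cohen's d = |M₁ − M₂| / SD_pooled = |19.3 − 37.7| / 17.2 = 18.4 / 17.2 = 1.070.
For two independent groups with equal n: n = 2·((z_{α/2} + z_β) / d)².
z_{α/2} + z_β = 1.960 + 0.524 = 2.484.
n = 2 × (2.484 / 1.070)² = 2 × 2.321² = 2 × 5.39 = 10.8.
Round up to the next whole participant.

n = 11 per group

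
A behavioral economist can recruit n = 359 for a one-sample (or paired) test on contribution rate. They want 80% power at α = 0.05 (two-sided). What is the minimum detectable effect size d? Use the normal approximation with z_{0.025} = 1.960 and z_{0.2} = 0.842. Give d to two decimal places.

For a single sample (or paired design) of n = 359: d_min = (z_{α/2} + z_β)/√n.
z-sum = 1.960 + 0.842 = 2.802.
d_min = 2.802 / √359 = 2.802 / 18.947 = 0.148.

d_min ≈ 0.15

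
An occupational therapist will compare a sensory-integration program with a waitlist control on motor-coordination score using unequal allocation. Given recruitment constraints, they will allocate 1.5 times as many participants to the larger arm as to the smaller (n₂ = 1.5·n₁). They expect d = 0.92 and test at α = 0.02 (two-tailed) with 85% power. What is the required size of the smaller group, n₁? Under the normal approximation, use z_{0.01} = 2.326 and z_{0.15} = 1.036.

With allocation ratio k = n₂/n₁ = 1.5, Var(x̄₁−x̄₂) = σ²(1/n₁ + 1/(k·n₁)) = σ²·(k+1)/(k·n₁).
So n₁ = (1 + 1/k)·((z_{α/2} + z_β)/d)² = 1.667 × (3.362/0.92)².
n₁ = 1.667 × 13.35 = 22.3.
Round up: n₁ = 23, giving n₂ = ⌈1.5 × 23⌉ = ⌈34.5⌉ = 35.

n₁ = 23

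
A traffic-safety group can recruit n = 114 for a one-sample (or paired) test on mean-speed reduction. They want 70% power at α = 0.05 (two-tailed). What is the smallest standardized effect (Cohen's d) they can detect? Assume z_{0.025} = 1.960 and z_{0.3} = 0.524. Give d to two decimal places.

d_min ≈ 0.23

For a single sample (or paired design) of n = 114: d_min = (z_{α/2} + z_β)/√n.
z-sum = 1.960 + 0.524 = 2.484.
d_min = 2.484 / √114 = 2.484 / 10.677 = 0.233.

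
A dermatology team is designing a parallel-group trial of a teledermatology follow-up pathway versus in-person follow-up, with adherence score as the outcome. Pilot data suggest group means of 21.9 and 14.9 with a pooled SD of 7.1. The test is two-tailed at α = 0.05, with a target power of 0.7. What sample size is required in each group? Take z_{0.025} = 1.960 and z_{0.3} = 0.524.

Cohen's d = |M₁ − M₂| / SD_pooled = |21.9 − 14.9| / 7.1 = 7.0 / 7.1 = 0.986.
For two independent groups with equal n: n = 2·((z_{α/2} + z_β) / d)².
z_{α/2} + z_β = 1.960 + 0.524 = 2.484.
n = 2 × (2.484 / 0.986)² = 2 × 2.519² = 2 × 6.35 = 12.7.
Round up to the next whole participant.

n = 13 per group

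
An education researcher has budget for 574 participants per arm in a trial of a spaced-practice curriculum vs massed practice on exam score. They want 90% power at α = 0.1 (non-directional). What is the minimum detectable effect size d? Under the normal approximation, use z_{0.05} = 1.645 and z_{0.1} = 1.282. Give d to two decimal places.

For two independent groups of n = 574 each: d_min = (z_{α/2} + z_β)·√(2/n).
z-sum = 1.645 + 1.282 = 2.927.
d_min = 2.927 × √(2/574) = 2.927 × 0.0590 = 0.173.

d_min ≈ 0.17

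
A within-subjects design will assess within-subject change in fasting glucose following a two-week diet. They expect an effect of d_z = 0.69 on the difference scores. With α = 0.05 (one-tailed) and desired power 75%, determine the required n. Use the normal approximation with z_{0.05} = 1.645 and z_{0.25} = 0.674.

For a paired (one-sample on differences) test: n = ((z_{α} + z_β) / d)².
z_{α} + z_β = 1.645 + 0.674 = 2.319.
n = (2.319 / 0.69)² = 3.361² = 11.30.
Round up.

n = 12 pairs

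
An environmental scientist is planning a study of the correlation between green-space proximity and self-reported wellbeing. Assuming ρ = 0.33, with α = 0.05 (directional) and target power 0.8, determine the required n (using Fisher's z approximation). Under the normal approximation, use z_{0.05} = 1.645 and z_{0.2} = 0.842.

Fisher's z: C = ½·ln((1+r)/(1−r)) = ½·ln(1.9851) = 0.3428.
n = ((z_{α} + z_β)/C)² + 3.
(1.645 + 0.842) / 0.3428 = 2.487 / 0.3428 = 7.255.
n = 7.255² + 3 = 52.63 + 3 = 55.6.
Round up.

n = 56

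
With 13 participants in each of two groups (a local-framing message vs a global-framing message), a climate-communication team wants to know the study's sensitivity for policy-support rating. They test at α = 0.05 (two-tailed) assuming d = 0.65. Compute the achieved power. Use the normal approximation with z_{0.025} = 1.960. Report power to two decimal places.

power ≈ 0.38

For two equal groups, power = Φ(d·√(n/2) − z_{α/2}).
d·√(n/2) = 0.65 × √(13/2) = 0.65 × 2.550 = 1.657.
z_β = 1.657 − 1.960 = -0.303.
Power = Φ(-0.303) = 0.381.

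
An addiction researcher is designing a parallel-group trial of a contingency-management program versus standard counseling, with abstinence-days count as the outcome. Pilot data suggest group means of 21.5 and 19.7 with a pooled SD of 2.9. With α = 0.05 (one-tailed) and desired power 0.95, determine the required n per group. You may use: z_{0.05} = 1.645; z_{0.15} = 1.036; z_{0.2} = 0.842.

Cohen's d = |M₁ − M₂| / SD_pooled = |21.5 − 19.7| / 2.9 = 1.8 / 2.9 = 0.621.
For two independent groups with equal n: n = 2·((z_{α} + z_β) / d)².
z_{α} + z_β = 1.645 + 1.645 = 3.290.
n = 2 × (3.290 / 0.621)² = 2 × 5.298² = 2 × 28.07 = 56.1.
Round up to the next whole participant.

n = 57 per group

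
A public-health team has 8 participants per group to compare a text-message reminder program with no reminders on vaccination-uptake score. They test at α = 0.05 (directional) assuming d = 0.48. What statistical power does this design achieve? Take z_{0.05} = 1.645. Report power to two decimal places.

power ≈ 0.25

For two equal groups, power = Φ(d·√(n/2) − z_{α}).
d·√(n/2) = 0.48 × √(8/2) = 0.48 × 2.000 = 0.960.
z_β = 0.960 − 1.645 = -0.685.
Power = Φ(-0.685) = 0.247.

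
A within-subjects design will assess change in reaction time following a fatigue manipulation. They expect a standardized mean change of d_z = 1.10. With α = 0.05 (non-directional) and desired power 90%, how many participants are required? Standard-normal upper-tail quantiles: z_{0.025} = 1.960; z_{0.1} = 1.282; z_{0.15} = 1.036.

For a paired (one-sample on differences) test: n = ((z_{α/2} + z_β) / d)².
z_{α/2} + z_β = 1.960 + 1.282 = 3.242.
n = (3.242 / 1.10)² = 2.947² = 8.69.
Round up.

n = 9 pairs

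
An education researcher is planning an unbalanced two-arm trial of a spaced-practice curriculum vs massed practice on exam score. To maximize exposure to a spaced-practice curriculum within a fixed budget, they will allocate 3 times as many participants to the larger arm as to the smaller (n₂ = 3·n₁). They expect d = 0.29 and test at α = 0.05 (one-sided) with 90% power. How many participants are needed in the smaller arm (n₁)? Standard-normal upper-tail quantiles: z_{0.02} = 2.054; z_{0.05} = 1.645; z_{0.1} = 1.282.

With allocation ratio k = n₂/n₁ = 3, Var(x̄₁−x̄₂) = σ²(1/n₁ + 1/(k·n₁)) = σ²·(k+1)/(k·n₁).
So n₁ = (1 + 1/k)·((z_{α} + z_β)/d)² = 1.333 × (2.927/0.29)².
n₁ = 1.333 × 101.87 = 135.8.
Round up: n₁ = 136, giving n₂ = 3 × 136 = 408.

n₁ = 136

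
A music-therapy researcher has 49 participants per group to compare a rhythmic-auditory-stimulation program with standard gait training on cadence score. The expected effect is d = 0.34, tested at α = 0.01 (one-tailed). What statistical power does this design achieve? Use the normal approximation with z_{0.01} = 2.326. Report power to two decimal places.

For two equal groups, power = Φ(d·√(n/2) − z_{α}).
d·√(n/2) = 0.34 × √(49/2) = 0.34 × 4.950 = 1.683.
z_β = 1.683 − 2.326 = -0.643.
Power = Φ(-0.643) = 0.260.

power ≈ 0.26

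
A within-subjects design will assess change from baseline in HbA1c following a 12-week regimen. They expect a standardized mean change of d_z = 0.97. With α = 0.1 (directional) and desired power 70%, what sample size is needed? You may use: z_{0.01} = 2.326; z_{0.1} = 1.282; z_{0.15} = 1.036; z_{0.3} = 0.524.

For a paired (one-sample on differences) test: n = ((z_{α} + z_β) / d)².
z_{α} + z_β = 1.282 + 0.524 = 1.806.
n = (1.806 / 0.97)² = 1.862² = 3.47.
Round up.

n = 4 pairs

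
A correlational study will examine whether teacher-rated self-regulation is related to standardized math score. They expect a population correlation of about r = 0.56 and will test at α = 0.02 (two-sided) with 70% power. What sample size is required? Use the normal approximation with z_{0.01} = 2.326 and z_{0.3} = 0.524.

Fisher's z: C = ½·ln((1+r)/(1−r)) = ½·ln(3.5455) = 0.6328.
n = ((z_{α/2} + z_β)/C)² + 3.
(2.326 + 0.524) / 0.6328 = 2.850 / 0.6328 = 4.504.
n = 4.504² + 3 = 20.28 + 3 = 23.3.
Round up.

n = 24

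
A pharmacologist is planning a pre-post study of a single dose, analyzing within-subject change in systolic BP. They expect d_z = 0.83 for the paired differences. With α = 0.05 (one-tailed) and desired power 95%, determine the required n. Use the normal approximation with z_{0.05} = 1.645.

For a paired (one-sample on differences) test: n = ((z_{α} + z_β) / d)².
z_{α} + z_β = 1.645 + 1.645 = 3.290.
n = (3.290 / 0.83)² = 3.964² = 15.71.
Round up.

n = 16 pairs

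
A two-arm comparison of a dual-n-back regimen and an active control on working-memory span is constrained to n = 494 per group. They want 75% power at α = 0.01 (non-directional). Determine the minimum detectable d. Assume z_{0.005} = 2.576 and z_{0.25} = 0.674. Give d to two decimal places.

For two independent groups of n = 494 each: d_min = (z_{α/2} + z_β)·√(2/n).
z-sum = 2.576 + 0.674 = 3.250.
d_min = 3.250 × √(2/494) = 3.250 × 0.0636 = 0.207.

d_min ≈ 0.21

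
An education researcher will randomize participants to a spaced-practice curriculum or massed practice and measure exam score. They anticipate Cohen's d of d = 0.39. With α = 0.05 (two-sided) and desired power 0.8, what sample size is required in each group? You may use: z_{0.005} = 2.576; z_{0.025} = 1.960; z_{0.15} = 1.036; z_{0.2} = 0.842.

n = 104 per group

For two independent groups with equal n: n = 2·((z_{α/2} + z_β) / d)².
z_{α/2} + z_β = 1.960 + 0.842 = 2.802.
n = 2 × (2.802 / 0.39)² = 2 × 7.185² = 2 × 51.62 = 103.2.
Round up to the next whole participant.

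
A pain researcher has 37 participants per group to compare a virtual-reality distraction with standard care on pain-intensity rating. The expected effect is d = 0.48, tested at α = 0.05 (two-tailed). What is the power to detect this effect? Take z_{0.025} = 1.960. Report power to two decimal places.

power ≈ 0.54

For two equal groups, power = Φ(d·√(n/2) − z_{α/2}).
d·√(n/2) = 0.48 × √(37/2) = 0.48 × 4.301 = 2.065.
z_β = 2.065 − 1.960 = 0.105.
Power = Φ(0.105) = 0.542.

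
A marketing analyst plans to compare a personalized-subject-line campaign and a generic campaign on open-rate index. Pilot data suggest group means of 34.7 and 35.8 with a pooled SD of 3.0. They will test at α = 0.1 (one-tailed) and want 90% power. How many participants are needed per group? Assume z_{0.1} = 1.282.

Cohen's d = |M₁ − M₂| / SD_pooled = |34.7 − 35.8| / 3.0 = 1.1 / 3.0 = 0.367.
For two independent groups with equal n: n = 2·((z_{α} + z_β) / d)².
z_{α} + z_β = 1.282 + 1.282 = 2.564.
n = 2 × (2.564 / 0.367)² = 2 × 6.986² = 2 × 48.81 = 97.6.
Round up to the next whole participant.

n = 98 per group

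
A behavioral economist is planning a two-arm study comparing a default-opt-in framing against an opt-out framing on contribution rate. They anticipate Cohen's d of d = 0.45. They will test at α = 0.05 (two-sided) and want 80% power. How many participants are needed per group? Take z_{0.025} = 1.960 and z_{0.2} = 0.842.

For two independent groups with equal n: n = 2·((z_{α/2} + z_β) / d)².
z_{α/2} + z_β = 1.960 + 0.842 = 2.802.
n = 2 × (2.802 / 0.45)² = 2 × 6.227² = 2 × 38.77 = 77.5.
Round up to the next whole participant.

n = 78 per group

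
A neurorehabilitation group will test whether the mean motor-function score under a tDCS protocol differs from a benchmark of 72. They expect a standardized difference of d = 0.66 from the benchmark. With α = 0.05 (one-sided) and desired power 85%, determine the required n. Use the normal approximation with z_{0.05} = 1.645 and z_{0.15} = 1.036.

For a one-sample test: n = ((z_{α} + z_β) / d)².
z_{α} + z_β = 1.645 + 1.036 = 2.681.
n = (2.681 / 0.66)² = 4.062² = 16.50.
Round up.

n = 17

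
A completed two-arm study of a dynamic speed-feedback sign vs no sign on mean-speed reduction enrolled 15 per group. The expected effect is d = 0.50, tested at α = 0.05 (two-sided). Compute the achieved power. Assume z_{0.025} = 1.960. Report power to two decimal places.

For two equal groups, power = Φ(d·√(n/2) − z_{α/2}).
d·√(n/2) = 0.50 × √(15/2) = 0.50 × 2.739 = 1.369.
z_β = 1.369 − 1.960 = -0.591.
Power = Φ(-0.591) = 0.277.

power ≈ 0.28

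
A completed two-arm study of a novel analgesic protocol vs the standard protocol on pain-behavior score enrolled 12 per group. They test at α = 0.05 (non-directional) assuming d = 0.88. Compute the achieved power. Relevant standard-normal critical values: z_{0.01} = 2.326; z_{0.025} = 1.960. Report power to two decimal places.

power ≈ 0.58

For two equal groups, power = Φ(d·√(n/2) − z_{α/2}).
d·√(n/2) = 0.88 × √(12/2) = 0.88 × 2.449 = 2.156.
z_β = 2.156 − 1.960 = 0.196.
Power = Φ(0.196) = 0.578.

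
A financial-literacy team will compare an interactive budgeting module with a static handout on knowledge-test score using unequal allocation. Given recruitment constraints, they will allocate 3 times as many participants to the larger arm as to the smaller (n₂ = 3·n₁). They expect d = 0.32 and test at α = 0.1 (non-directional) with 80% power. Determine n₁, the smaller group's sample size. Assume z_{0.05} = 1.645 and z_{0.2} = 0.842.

n₁ = 81

With allocation ratio k = n₂/n₁ = 3, Var(x̄₁−x̄₂) = σ²(1/n₁ + 1/(k·n₁)) = σ²·(k+1)/(k·n₁).
So n₁ = (1 + 1/k)·((z_{α/2} + z_β)/d)² = 1.333 × (2.487/0.32)².
n₁ = 1.333 × 60.40 = 80.5.
Round up: n₁ = 81, giving n₂ = 3 × 81 = 243.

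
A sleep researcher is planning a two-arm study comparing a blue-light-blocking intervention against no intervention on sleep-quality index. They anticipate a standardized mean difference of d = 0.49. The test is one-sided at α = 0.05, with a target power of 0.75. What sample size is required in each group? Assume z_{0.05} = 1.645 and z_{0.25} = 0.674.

n = 45 per group

For two independent groups with equal n: n = 2·((z_{α} + z_β) / d)².
z_{α} + z_β = 1.645 + 0.674 = 2.319.
n = 2 × (2.319 / 0.49)² = 2 × 4.733² = 2 × 22.40 = 44.8.
Round up to the next whole participant.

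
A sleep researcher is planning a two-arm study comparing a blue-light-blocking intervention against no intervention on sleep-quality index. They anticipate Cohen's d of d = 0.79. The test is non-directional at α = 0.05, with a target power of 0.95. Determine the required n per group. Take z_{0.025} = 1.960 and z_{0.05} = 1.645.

For two independent groups with equal n: n = 2·((z_{α/2} + z_β) / d)².
z_{α/2} + z_β = 1.960 + 1.645 = 3.605.
n = 2 × (3.605 / 0.79)² = 2 × 4.563² = 2 × 20.82 = 41.6.
Round up to the next whole participant.

n = 42 per group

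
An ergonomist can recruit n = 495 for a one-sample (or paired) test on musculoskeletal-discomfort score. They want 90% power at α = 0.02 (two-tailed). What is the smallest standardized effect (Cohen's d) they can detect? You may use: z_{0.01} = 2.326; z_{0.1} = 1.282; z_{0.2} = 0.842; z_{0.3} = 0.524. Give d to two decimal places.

For a single sample (or paired design) of n = 495: d_min = (z_{α/2} + z_β)/√n.
z-sum = 2.326 + 1.282 = 3.608.
d_min = 3.608 / √495 = 3.608 / 22.249 = 0.162.

d_min ≈ 0.16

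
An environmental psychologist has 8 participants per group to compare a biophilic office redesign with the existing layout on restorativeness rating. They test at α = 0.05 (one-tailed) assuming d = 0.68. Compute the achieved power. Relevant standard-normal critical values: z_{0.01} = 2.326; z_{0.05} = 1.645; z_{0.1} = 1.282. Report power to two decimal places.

power ≈ 0.39

For two equal groups, power = Φ(d·√(n/2) − z_{α}).
d·√(n/2) = 0.68 × √(8/2) = 0.68 × 2.000 = 1.360.
z_β = 1.360 − 1.645 = -0.285.
Power = Φ(-0.285) = 0.388.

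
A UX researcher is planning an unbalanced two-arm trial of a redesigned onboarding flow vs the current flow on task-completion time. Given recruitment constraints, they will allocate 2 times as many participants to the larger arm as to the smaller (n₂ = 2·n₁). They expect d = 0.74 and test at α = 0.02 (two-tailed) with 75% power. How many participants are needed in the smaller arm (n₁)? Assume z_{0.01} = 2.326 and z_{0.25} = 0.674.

With allocation ratio k = n₂/n₁ = 2, Var(x̄₁−x̄₂) = σ²(1/n₁ + 1/(k·n₁)) = σ²·(k+1)/(k·n₁).
So n₁ = (1 + 1/k)·((z_{α/2} + z_β)/d)² = 1.500 × (3.000/0.74)².
n₁ = 1.500 × 16.44 = 24.7.
Round up: n₁ = 25, giving n₂ = 2 × 25 = 50.

n₁ = 25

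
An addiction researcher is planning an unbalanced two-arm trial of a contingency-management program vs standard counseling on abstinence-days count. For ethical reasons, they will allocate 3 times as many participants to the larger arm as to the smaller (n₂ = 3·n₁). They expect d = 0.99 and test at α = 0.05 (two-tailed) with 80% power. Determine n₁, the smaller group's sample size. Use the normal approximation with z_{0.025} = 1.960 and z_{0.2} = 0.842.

With allocation ratio k = n₂/n₁ = 3, Var(x̄₁−x̄₂) = σ²(1/n₁ + 1/(k·n₁)) = σ²·(k+1)/(k·n₁).
So n₁ = (1 + 1/k)·((z_{α/2} + z_β)/d)² = 1.333 × (2.802/0.99)².
n₁ = 1.333 × 8.01 = 10.7.
Round up: n₁ = 11, giving n₂ = 3 × 11 = 33.

n₁ = 11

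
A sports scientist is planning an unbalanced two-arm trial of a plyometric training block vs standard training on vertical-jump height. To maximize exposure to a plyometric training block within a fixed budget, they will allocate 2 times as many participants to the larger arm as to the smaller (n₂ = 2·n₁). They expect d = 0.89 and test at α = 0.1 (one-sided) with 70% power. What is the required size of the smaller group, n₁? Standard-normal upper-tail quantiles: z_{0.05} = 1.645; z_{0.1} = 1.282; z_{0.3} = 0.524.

n₁ = 7

With allocation ratio k = n₂/n₁ = 2, Var(x̄₁−x̄₂) = σ²(1/n₁ + 1/(k·n₁)) = σ²·(k+1)/(k·n₁).
So n₁ = (1 + 1/k)·((z_{α} + z_β)/d)² = 1.500 × (1.806/0.89)².
n₁ = 1.500 × 4.12 = 6.2.
Round up: n₁ = 7, giving n₂ = 2 × 7 = 14.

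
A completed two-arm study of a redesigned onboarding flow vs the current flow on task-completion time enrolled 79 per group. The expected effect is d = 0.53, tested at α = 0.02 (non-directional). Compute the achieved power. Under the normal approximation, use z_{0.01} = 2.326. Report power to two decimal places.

For two equal groups, power = Φ(d·√(n/2) − z_{α/2}).
d·√(n/2) = 0.53 × √(79/2) = 0.53 × 6.285 = 3.331.
z_β = 3.331 − 2.326 = 1.005.
Power = Φ(1.005) = 0.843.

power ≈ 0.84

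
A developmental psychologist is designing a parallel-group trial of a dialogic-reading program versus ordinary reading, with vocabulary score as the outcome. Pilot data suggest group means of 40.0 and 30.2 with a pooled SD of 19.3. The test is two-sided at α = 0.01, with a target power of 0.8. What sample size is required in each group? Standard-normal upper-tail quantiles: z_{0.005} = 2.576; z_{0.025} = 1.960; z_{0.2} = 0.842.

n = 91 per group

Cohen's d = |M₁ − M₂| / SD_pooled = |40.0 − 30.2| / 19.3 = 9.8 / 19.3 = 0.508.
For two independent groups with equal n: n = 2·((z_{α/2} + z_β) / d)².
z_{α/2} + z_β = 2.576 + 0.842 = 3.418.
n = 2 × (3.418 / 0.508)² = 2 × 6.728² = 2 × 45.27 = 90.5.
Round up to the next whole participant.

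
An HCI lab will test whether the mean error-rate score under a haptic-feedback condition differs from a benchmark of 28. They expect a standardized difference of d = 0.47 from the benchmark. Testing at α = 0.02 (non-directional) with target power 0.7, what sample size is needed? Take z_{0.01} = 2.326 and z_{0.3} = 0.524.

For a one-sample test: n = ((z_{α/2} + z_β) / d)².
z_{α/2} + z_β = 2.326 + 0.524 = 2.850.
n = (2.850 / 0.47)² = 6.064² = 36.77.
Round up.

n = 37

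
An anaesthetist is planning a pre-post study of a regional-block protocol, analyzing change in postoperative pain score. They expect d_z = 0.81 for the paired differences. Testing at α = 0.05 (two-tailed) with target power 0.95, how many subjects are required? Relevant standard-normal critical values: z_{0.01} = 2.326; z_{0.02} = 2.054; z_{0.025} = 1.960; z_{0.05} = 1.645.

n = 20 pairs

For a paired (one-sample on differences) test: n = ((z_{α/2} + z_β) / d)².
z_{α/2} + z_β = 1.960 + 1.645 = 3.605.
n = (3.605 / 0.81)² = 4.451² = 19.81.
Round up.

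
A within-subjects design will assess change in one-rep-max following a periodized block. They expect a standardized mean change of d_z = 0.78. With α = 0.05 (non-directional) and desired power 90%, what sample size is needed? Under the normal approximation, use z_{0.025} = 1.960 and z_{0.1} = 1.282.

For a paired (one-sample on differences) test: n = ((z_{α/2} + z_β) / d)².
z_{α/2} + z_β = 1.960 + 1.282 = 3.242.
n = (3.242 / 0.78)² = 4.156² = 17.28.
Round up.

n = 18 pairs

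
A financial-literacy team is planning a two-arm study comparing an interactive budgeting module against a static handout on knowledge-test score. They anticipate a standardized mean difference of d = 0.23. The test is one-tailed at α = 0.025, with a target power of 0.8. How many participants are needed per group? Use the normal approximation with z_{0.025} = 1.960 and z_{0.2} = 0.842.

For two independent groups with equal n: n = 2·((z_{α} + z_β) / d)².
z_{α} + z_β = 1.960 + 0.842 = 2.802.
n = 2 × (2.802 / 0.23)² = 2 × 12.183² = 2 × 148.42 = 296.8.
Round up to the next whole participant.

n = 297 per group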